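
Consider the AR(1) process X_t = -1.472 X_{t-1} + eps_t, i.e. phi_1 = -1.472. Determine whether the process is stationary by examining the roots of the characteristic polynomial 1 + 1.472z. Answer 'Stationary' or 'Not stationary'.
\text{Not stationary}

The AR(p) characteristic polynomial is P(z) = 1 + 1.472z.
Stationarity requires all roots to lie outside the unit circle, i.e. |z| > 1 for every root.
This is linear in z: 1 + (1.472) z = 0  =>  z = -1/(1.472) = -0.679348,  |z| = 0.679348.
Moduli of all roots: 0.6793.
All moduli strictly greater than 1? No.
Verdict: Not stationary.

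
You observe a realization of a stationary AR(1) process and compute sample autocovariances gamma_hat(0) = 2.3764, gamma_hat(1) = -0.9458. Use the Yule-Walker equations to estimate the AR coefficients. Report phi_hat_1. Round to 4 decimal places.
\hat\phi_{1} = -0.3980

The Yule-Walker equations for an AR(p) process read, in matrix form,
  Gamma_p phi = r_p,   with   (Gamma_p)_{ij} = gamma(|i - j|),
                       (r_p)_i = gamma(i),   i,j = 1..p.
Substitute the sample gammas (Toeplitz matrix and right-hand side of size 1):
  Gamma_p = [[2.3764]]
  r_p     = [-0.9458]
With p = 1 this is the single equation gamma(0) phi_1 = gamma(1):
  phi_hat_1 = gamma(1) / gamma(0) = -0.9458 / 2.3764 = -0.3980.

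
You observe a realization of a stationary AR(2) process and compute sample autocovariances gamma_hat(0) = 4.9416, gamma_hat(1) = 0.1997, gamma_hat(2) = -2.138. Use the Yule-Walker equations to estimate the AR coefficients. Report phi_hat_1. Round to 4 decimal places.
\hat\phi_{1} = 0.0580

The Yule-Walker equations for an AR(p) process read, in matrix form,
  Gamma_p phi = r_p,   with   (Gamma_p)_{ij} = gamma(|i - j|),
                       (r_p)_i = gamma(i),   i,j = 1..p.
Substitute the sample gammas (Toeplitz matrix and right-hand side of size 2):
  Gamma_p = [[4.9416, 0.1997], [0.1997, 4.9416]]
  r_p     = [0.1997, -2.138]
Written out:
  4.9416 phi_1 + 0.1997 phi_2 = 0.1997
  0.1997 phi_1 + 4.9416 phi_2 = -2.138
Solve by Cramer's rule:
  det = gamma(0)^2 - gamma(1)^2 = (4.9416)^2 - (0.1997)^2 = 24.41941056 - 0.03988009 = 24.37953047
  phi_hat_1 = [gamma(1) gamma(0) - gamma(1) gamma(2)] / det = [(0.1997)(4.9416) - (0.1997)(-2.138)] / 24.37953047 = 1.41379612 / 24.37953047 = 0.058
  phi_hat_2 = [gamma(0) gamma(2) - gamma(1)^2] / det = [(4.9416)(-2.138) - (0.1997)^2] / 24.37953047 = -10.60502089 / 24.37953047 = -0.435
So phi_hat = [0.0580, -0.4350].
Therefore phi_hat_1 = 0.0580.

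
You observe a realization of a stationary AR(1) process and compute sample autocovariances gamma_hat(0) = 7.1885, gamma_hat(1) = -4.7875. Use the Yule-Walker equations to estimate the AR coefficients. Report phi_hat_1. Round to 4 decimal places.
\hat\phi_{1} = -0.6660

The Yule-Walker equations for an AR(p) process read, in matrix form,
  Gamma_p phi = r_p,   with   (Gamma_p)_{ij} = gamma(|i - j|),
                       (r_p)_i = gamma(i),   i,j = 1..p.
Substitute the sample gammas (Toeplitz matrix and right-hand side of size 1):
  Gamma_p = [[7.1885]]
  r_p     = [-4.7875]
With p = 1 this is the single equation gamma(0) phi_1 = gamma(1):
  phi_hat_1 = gamma(1) / gamma(0) = -4.7875 / 7.1885 = -0.6660.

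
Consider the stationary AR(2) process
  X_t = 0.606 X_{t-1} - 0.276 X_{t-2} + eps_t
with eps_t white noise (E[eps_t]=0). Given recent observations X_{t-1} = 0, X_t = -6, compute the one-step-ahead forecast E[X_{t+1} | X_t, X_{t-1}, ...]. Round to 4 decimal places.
E[X_{t+1} \mid \mathcal F_t] = -3.6360

For an AR(p) model X_t = c + sum_i phi_i X_{t-i} + eps_t, the
one-step-ahead conditional mean is
  E[X_{t+1} | X_t, ...] = c + sum_i phi_i X_{t+1-i}.
Substitute known values:
  E[X_{t+1} | ...] = (0.606) * (-6) + (-0.276) * (0)
                   = -3.6360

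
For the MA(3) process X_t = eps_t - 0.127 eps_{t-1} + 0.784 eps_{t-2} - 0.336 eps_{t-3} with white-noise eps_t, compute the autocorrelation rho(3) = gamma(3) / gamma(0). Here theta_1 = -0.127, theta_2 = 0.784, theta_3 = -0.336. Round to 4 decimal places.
\rho(3) = -0.1927

For an MA(q) process with theta_0 = 1, the autocovariance is
  gamma(k) = sigma^2 * sum_{i=0..q-k} theta_i * theta_{i+k},
and rho(k) = gamma(k) / gamma(0). Sigma^2 cancels.
  numerator   = (1)*(-0.336) = -0.336.
  denominator = (1)^2 + (-0.127)^2 + (0.784)^2 + (-0.336)^2 = 1.743681.
  rho(3) = -0.336 / 1.743681 = -0.1927.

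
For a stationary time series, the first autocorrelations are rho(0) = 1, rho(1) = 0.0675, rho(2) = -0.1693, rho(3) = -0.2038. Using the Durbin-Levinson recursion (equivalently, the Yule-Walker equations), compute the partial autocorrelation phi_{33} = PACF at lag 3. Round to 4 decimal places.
\phi_{33} = -0.1850

The PACF at lag k is phi_{kk}, the last component of the solution
to the Yule-Walker system G_k phi = r_k where
  (G_k)_{ij} = rho(|i - j|), (r_k)_i = rho(i), i,j = 1..k.
Equivalently, Durbin-Levinson gives phi_{kk} iteratively:
  phi_{11} = rho(1)
  phi_{kk} = [rho(k) - sum_{j=1..k-1} phi_{k-1,j} rho(k-j)]
            / [1 - sum_{j=1..k-1} phi_{k-1,j} rho(j)],
  phi_{k,j} = phi_{k-1,j} - phi_{kk} phi_{k-1,k-j},  j = 1..k-1.
Step k = 1:
  phi_11 = rho(1) = 0.0675.
Step k = 2:
  phi_22 = [rho(2) - phi_11 rho(1)] / [1 - phi_11 rho(1)] = [-0.1693 - (0.0675)(0.0675)] / [1 - (0.0675)(0.0675)]
         = -0.17385625 / 0.99544375 = -0.174652.
  Update: phi_21 = phi_11 - phi_22 phi_11 = 0.0675 - (-0.174652)(0.0675) = 0.079289.
Step k = 3:
  phi_33 = [rho(3) - phi_21 rho(2) - phi_22 rho(1)] / [1 - phi_21 rho(1) - phi_22 rho(2)]
    numerator   = -0.2038 - (0.079289)(-0.1693) - (-0.174652)(0.0675) = -0.17858736
    denominator = 1 - (0.079289)(0.0675) - (-0.174652)(-0.1693) = 0.96507941
  phi_33 = -0.17858736 / 0.96507941 = -0.185.
Therefore phi_{33} = -0.1850.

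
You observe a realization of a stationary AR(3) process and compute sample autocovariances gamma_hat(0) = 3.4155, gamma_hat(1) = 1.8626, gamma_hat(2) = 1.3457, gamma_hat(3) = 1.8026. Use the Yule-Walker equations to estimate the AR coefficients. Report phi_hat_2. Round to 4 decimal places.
\hat\phi_{2} = -0.0450

The Yule-Walker equations for an AR(p) process read, in matrix form,
  Gamma_p phi = r_p,   with   (Gamma_p)_{ij} = gamma(|i - j|),
                       (r_p)_i = gamma(i),   i,j = 1..p.
Substitute the sample gammas (Toeplitz matrix and right-hand side of size 3):
  Gamma_p = [[3.4155, 1.8626, 1.3457], [1.8626, 3.4155, 1.8626], [1.3457, 1.8626, 3.4155]]
  r_p     = [1.8626, 1.3457, 1.8026]
Written out (R1..R3):
  (R1) 3.4155 phi_1 + 1.8626 phi_2 + 1.3457 phi_3 = 1.8626
  (R2) 1.8626 phi_1 + 3.4155 phi_2 + 1.8626 phi_3 = 1.3457
  (R3) 1.3457 phi_1 + 1.8626 phi_2 + 3.4155 phi_3 = 1.8026
Gaussian elimination:
  R2 <- R2 - (1.8626/3.4155) R1 = R2 - (0.545337) R1:  2.399754 phi_2 + 1.128739 phi_3 = 0.329954
  R3 <- R3 - (1.3457/3.4155) R1 = R3 - (0.393998) R1:  1.128739 phi_2 + 2.885297 phi_3 = 1.068739
  R3 <- R3 - (1.128739/2.399754) R2 = R3 - (0.470356) R2:  2.354387 phi_3 = 0.913543
Back-substitution:
  phi_hat_3 = 0.913543 / 2.354387 = 0.388017
  phi_hat_2 = (0.329954 - (1.128739)(0.388017)) / 2.399754 = -0.045011
  phi_hat_1 = (1.8626 - (1.8626)(-0.045011) - (1.3457)(0.388017)) / 3.4155 = 0.417006
So phi_hat = [0.4170, -0.0450, 0.3880].
Therefore phi_hat_2 = -0.0450.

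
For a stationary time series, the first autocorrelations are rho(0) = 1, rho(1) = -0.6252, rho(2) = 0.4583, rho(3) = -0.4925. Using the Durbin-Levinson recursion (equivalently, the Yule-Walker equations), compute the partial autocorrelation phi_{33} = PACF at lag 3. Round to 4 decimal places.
\phi_{33} = -0.2800

The PACF at lag k is phi_{kk}, the last component of the solution
to the Yule-Walker system G_k phi = r_k where
  (G_k)_{ij} = rho(|i - j|), (r_k)_i = rho(i), i,j = 1..k.
Equivalently, Durbin-Levinson gives phi_{kk} iteratively:
  phi_{11} = rho(1)
  phi_{kk} = [rho(k) - sum_{j=1..k-1} phi_{k-1,j} rho(k-j)]
            / [1 - sum_{j=1..k-1} phi_{k-1,j} rho(j)],
  phi_{k,j} = phi_{k-1,j} - phi_{kk} phi_{k-1,k-j},  j = 1..k-1.
Step k = 1:
  phi_11 = rho(1) = -0.6252.
Step k = 2:
  phi_22 = [rho(2) - phi_11 rho(1)] / [1 - phi_11 rho(1)] = [0.4583 - (-0.6252)(-0.6252)] / [1 - (-0.6252)(-0.6252)]
         = 0.06742496 / 0.60912496 = 0.110692.
  Update: phi_21 = phi_11 - phi_22 phi_11 = -0.6252 - (0.110692)(-0.6252) = -0.555996.
Step k = 3:
  phi_33 = [rho(3) - phi_21 rho(2) - phi_22 rho(1)] / [1 - phi_21 rho(1) - phi_22 rho(2)]
    numerator   = -0.4925 - (-0.555996)(0.4583) - (0.110692)(-0.6252) = -0.16848285
    denominator = 1 - (-0.555996)(-0.6252) - (0.110692)(0.4583) = 0.60166159
  phi_33 = -0.16848285 / 0.60166159 = -0.28.
Therefore phi_{33} = -0.2800.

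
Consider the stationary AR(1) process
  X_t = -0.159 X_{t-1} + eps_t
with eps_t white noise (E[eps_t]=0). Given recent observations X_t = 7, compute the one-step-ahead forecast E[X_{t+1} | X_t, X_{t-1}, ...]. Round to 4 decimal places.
E[X_{t+1} \mid \mathcal F_t] = -1.1130

For an AR(p) model X_t = c + sum_i phi_i X_{t-i} + eps_t, the
one-step-ahead conditional mean is
  E[X_{t+1} | X_t, ...] = c + sum_i phi_i X_{t+1-i}.
Substitute known values:
  E[X_{t+1} | ...] = (-0.159) * (7)
                   = -1.1130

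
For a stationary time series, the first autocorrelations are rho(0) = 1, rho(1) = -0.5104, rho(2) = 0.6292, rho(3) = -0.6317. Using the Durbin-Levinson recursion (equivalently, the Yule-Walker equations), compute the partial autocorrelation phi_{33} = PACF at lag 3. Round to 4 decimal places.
\phi_{33} = -0.3891

The PACF at lag k is phi_{kk}, the last component of the solution
to the Yule-Walker system G_k phi = r_k where
  (G_k)_{ij} = rho(|i - j|), (r_k)_i = rho(i), i,j = 1..k.
Equivalently, Durbin-Levinson gives phi_{kk} iteratively:
  phi_{11} = rho(1)
  phi_{kk} = [rho(k) - sum_{j=1..k-1} phi_{k-1,j} rho(k-j)]
            / [1 - sum_{j=1..k-1} phi_{k-1,j} rho(j)],
  phi_{k,j} = phi_{k-1,j} - phi_{kk} phi_{k-1,k-j},  j = 1..k-1.
Step k = 1:
  phi_11 = rho(1) = -0.5104.
Step k = 2:
  phi_22 = [rho(2) - phi_11 rho(1)] / [1 - phi_11 rho(1)] = [0.6292 - (-0.5104)(-0.5104)] / [1 - (-0.5104)(-0.5104)]
         = 0.36869184 / 0.73949184 = 0.498575.
  Update: phi_21 = phi_11 - phi_22 phi_11 = -0.5104 - (0.498575)(-0.5104) = -0.255928.
Step k = 3:
  phi_33 = [rho(3) - phi_21 rho(2) - phi_22 rho(1)] / [1 - phi_21 rho(1) - phi_22 rho(2)]
    numerator   = -0.6317 - (-0.255928)(0.6292) - (0.498575)(-0.5104) = -0.21619793
    denominator = 1 - (-0.255928)(-0.5104) - (0.498575)(0.6292) = 0.55567146
  phi_33 = -0.21619793 / 0.55567146 = -0.3891.
Therefore phi_{33} = -0.3891.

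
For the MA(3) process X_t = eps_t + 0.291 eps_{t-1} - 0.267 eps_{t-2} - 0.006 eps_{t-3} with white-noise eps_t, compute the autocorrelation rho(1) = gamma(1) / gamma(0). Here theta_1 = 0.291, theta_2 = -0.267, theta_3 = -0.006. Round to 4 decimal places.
\rho(1) = 0.1859

For an MA(q) process with theta_0 = 1, the autocovariance is
  gamma(k) = sigma^2 * sum_{i=0..q-k} theta_i * theta_{i+k},
and rho(k) = gamma(k) / gamma(0). Sigma^2 cancels.
  numerator   = (1)*(0.291) + (0.291)*(-0.267) + (-0.267)*(-0.006) = 0.214905.
  denominator = (1)^2 + (0.291)^2 + (-0.267)^2 + (-0.006)^2 = 1.156006.
  rho(1) = 0.214905 / 1.156006 = 0.1859.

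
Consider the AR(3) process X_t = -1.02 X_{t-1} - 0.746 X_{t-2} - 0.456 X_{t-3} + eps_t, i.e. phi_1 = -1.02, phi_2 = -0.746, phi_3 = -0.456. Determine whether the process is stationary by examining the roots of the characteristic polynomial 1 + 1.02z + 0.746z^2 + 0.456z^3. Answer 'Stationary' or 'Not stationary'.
\text{Stationary}

The AR(p) characteristic polynomial is P(z) = 1 + 1.02z + 0.746z^2 + 0.456z^3.
Stationarity requires all roots to lie outside the unit circle, i.e. |z| > 1 for every root.
Degree 3: look for a simple real root z0 first, then factor out (1 - z/z0) and solve the remaining quadratic.
Testing z0 = -1.25: P(-1.25) = 1 + (1.02)(-1.25) + (0.746)(-1.25)^2 + (0.456)(-1.25)^3
  = 1 + (-1.275) + (1.165625) + (-0.890625) = 0.  So z_0 = -1.25 is a root, |z_0| = 1.25.
Divide out the factor (1 + 0.8 z) = (1 - z/z0) (since 1/z0 = -0.8):
  P(z) = (1 + 0.8 z)(1 + (0.22) z + (0.57) z^2)
  [check: z-coef 0.22 - (-0.8) = 1.02; z^2-coef 0.57 - (-0.8)(0.22) = 0.746; z^3-coef -(-0.8)(0.57) = 0.456.]
Remaining roots from the quadratic factor 1 + (0.22) z + (0.57) z^2:
  Set 1 + (0.22) z + (0.57) z^2 = 0, i.e. a z^2 + b z + c = 0 with a = 0.57, b = 0.22, c = 1.
  Discriminant D = b^2 - 4ac = (0.22)^2 - 4*(0.57)*1 = 0.0484 - (2.28) = -2.2316.
  D < 0, so the roots are the complex-conjugate pair z = (-b +/- i sqrt(-D)) / (2a) = -0.193 +/- 1.3104i.
  For a conjugate pair |z|^2 = z * conj(z) = (product of roots) = c/a = 1/(0.57) = 1.754386, so |z| = sqrt(1.754386) = 1.3245 for both roots.
Moduli of all roots: 1.2500, 1.3245, 1.3245.
All moduli strictly greater than 1? Yes.
Verdict: Stationary.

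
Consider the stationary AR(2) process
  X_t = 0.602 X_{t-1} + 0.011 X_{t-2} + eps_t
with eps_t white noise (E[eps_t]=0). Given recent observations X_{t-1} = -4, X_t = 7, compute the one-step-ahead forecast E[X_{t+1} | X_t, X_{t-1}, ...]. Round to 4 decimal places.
E[X_{t+1} \mid \mathcal F_t] = 4.1700

For an AR(p) model X_t = c + sum_i phi_i X_{t-i} + eps_t, the
one-step-ahead conditional mean is
  E[X_{t+1} | X_t, ...] = c + sum_i phi_i X_{t+1-i}.
Substitute known values:
  E[X_{t+1} | ...] = (0.602) * (7) + (0.011) * (-4)
                   = 4.1700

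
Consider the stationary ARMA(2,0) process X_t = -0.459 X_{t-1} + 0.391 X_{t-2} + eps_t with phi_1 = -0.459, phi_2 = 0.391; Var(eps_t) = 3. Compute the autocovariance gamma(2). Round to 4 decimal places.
\gamma(2) = 6.0421

Multiply the model equation by X_{t-k} and take expectations. With theta_0 = psi_0 = 1 and psi_j the MA(infinity) weights, this gives
  gamma(k) - sum_i phi_i gamma(k-i) = c_k,
  c_k = sigma^2 * sum_{j=k..q} theta_j psi_{j-k}   (c_k = 0 for k > q),
using gamma(-m) = gamma(m).
Pure AR (q = 0): c_0 = sigma^2 = 3, c_k = 0 for k >= 1.
Equations for k = 0, 1, 2 (AR order 2, c_2 = 0):
  (E0) gamma(0) = phi_1 gamma(1) + phi_2 gamma(2) + c_0
  (E1) gamma(1) = phi_1 gamma(0) + phi_2 gamma(1) + c_1
  (E2) gamma(2) = phi_1 gamma(1) + phi_2 gamma(0)
From (E1): gamma(1) = A gamma(0) + B with
  A = phi_1 / (1 - phi_2) = -0.459 / 0.609 = -0.753695,   B = c_1 / (1 - phi_2) = 0 / 0.609 = 0.
Insert (E2) into (E0): gamma(0) (1 - phi_2^2) = phi_1 (1 + phi_2) gamma(1) + c_0.
  phi_1 (1 + phi_2) = (-0.459)(1.391) = -0.638469,   1 - phi_2^2 = 0.847119.
Replace gamma(1) by A gamma(0) + B and collect gamma(0):
  gamma(0) [0.847119 - (-0.638469)(-0.753695)] = c_0 = 3
  gamma(0) * 0.365908 = 3
  gamma(0) = 3 / 0.365908 = 8.198774.
  gamma(1) = A gamma(0) = (-0.753695)(8.198774) = -6.179371.
  gamma(2) = phi_1 gamma(1) + phi_2 gamma(0) = (-0.459)(-6.179371) + (0.391)(8.198774) = 6.042052.
Therefore gamma(2) = 6.0421 (to 4 decimal places).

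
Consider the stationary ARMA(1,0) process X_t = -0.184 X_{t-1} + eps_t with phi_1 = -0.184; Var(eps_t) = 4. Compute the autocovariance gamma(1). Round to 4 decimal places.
\gamma(1) = -0.7618

Multiply the model equation by X_{t-k} and take expectations. With theta_0 = psi_0 = 1 and psi_j the MA(infinity) weights, this gives
  gamma(k) - sum_i phi_i gamma(k-i) = c_k,
  c_k = sigma^2 * sum_{j=k..q} theta_j psi_{j-k}   (c_k = 0 for k > q),
using gamma(-m) = gamma(m).
Pure AR (q = 0): c_0 = sigma^2 = 4, c_k = 0 for k >= 1.
Equations for k = 0 and k = 1 (AR order 1):
  gamma(0) = phi_1 gamma(1) + c_0
  gamma(1) = phi_1 gamma(0) + c_1
Substituting the second into the first: gamma(0) (1 - phi_1^2) = c_0 + phi_1 c_1, so
  gamma(0) = c_0 / (1 - phi_1^2) = 4 / (1 - (-0.184)^2) = 4 / 0.966144 = 4.14017.
  gamma(1) = phi_1 gamma(0) = (-0.184)(4.14017) = -0.761791.
Therefore gamma(1) = -0.7618 (to 4 decimal places).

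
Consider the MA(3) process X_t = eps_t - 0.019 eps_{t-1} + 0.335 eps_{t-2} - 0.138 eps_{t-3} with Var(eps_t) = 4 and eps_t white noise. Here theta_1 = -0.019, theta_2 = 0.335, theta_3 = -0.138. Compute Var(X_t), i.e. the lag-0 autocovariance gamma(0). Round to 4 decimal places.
\gamma(0) = 4.5265

For an MA(q) process X_t = eps_t + sum_i theta_i eps_{t-i} with
Var(eps_t) = sigma^2, the variance is
  gamma(0) = sigma^2 * (1 + sum_i theta_i^2).
  sum_i theta_i^2 = (-0.019)^2 + (0.335)^2 + (-0.138)^2 = 0.000361 + 0.112225 + 0.019044 = 0.13163.
  gamma(0) = 4 * (1 + 0.13163) = 4 * 1.13163 = 4.52652, which rounds to 4.5265.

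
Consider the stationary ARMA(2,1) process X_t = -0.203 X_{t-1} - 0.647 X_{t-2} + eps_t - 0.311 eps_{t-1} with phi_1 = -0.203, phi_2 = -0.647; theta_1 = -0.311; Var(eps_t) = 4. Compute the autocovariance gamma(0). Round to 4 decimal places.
\gamma(0) = 8.1975

Multiply the model equation by X_{t-k} and take expectations. With theta_0 = psi_0 = 1 and psi_j the MA(infinity) weights, this gives
  gamma(k) - sum_i phi_i gamma(k-i) = c_k,
  c_k = sigma^2 * sum_{j=k..q} theta_j psi_{j-k}   (c_k = 0 for k > q),
using gamma(-m) = gamma(m).
psi-weights needed (psi_j = theta_j + sum_i phi_i psi_{j-i}):
  psi_1 = theta_1 + phi_1 = -0.311 + (-0.203) = -0.514
Right-hand sides:
  c_0 = sigma^2 (1 + theta_1 psi_1) = 4 * (1 + (-0.311)(-0.514)) = 4 * 1.159854 = 4.639416
  c_1 = sigma^2 theta_1 = 4 * (-0.311) = -1.244
  c_2 = 0
Equations for k = 0, 1, 2 (AR order 2, c_2 = 0):
  (E0) gamma(0) = phi_1 gamma(1) + phi_2 gamma(2) + c_0
  (E1) gamma(1) = phi_1 gamma(0) + phi_2 gamma(1) + c_1
  (E2) gamma(2) = phi_1 gamma(1) + phi_2 gamma(0)
From (E1): gamma(1) = A gamma(0) + B with
  A = phi_1 / (1 - phi_2) = -0.203 / 1.647 = -0.123254,   B = c_1 / (1 - phi_2) = -1.244 / 1.647 = -0.755313.
Insert (E2) into (E0): gamma(0) (1 - phi_2^2) = phi_1 (1 + phi_2) gamma(1) + c_0.
  phi_1 (1 + phi_2) = (-0.203)(0.353) = -0.071659,   1 - phi_2^2 = 0.581391.
Replace gamma(1) by A gamma(0) + B and collect gamma(0):
  gamma(0) [0.581391 - (-0.071659)(-0.123254)] = (-0.071659)(-0.755313) + 4.639416
  gamma(0) * 0.572559 = 4.693541
  gamma(0) = 4.693541 / 0.572559 = 8.197484.
Therefore gamma(0) = 8.1975 (to 4 decimal places).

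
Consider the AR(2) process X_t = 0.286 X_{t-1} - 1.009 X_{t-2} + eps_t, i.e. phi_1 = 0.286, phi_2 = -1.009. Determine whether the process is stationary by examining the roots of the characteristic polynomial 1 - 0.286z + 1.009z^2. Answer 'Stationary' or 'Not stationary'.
\text{Not stationary}

The AR(p) characteristic polynomial is P(z) = 1 - 0.286z + 1.009z^2.
Stationarity requires all roots to lie outside the unit circle, i.e. |z| > 1 for every root.
Set 1 + (-0.286) z + (1.009) z^2 = 0, i.e. a z^2 + b z + c = 0 with a = 1.009, b = -0.286, c = 1.
Discriminant D = b^2 - 4ac = (-0.286)^2 - 4*(1.009)*1 = 0.081796 - (4.036) = -3.954204.
D < 0, so the roots are the complex-conjugate pair z = (-b +/- i sqrt(-D)) / (2a) = 0.1417 +/- 0.9854i.
For a conjugate pair |z|^2 = z * conj(z) = (product of roots) = c/a = 1/(1.009) = 0.99108, so |z| = sqrt(0.99108) = 0.9955 for both roots.
Moduli of all roots: 0.9955, 0.9955.
All moduli strictly greater than 1? No.
Verdict: Not stationary.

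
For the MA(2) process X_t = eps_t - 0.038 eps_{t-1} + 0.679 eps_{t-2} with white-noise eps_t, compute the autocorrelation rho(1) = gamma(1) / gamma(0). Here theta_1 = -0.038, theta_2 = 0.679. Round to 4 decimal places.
\rho(1) = -0.0436

For an MA(q) process with theta_0 = 1, the autocovariance is
  gamma(k) = sigma^2 * sum_{i=0..q-k} theta_i * theta_{i+k},
and rho(k) = gamma(k) / gamma(0). Sigma^2 cancels.
  numerator   = (1)*(-0.038) + (-0.038)*(0.679) = -0.063802.
  denominator = (1)^2 + (-0.038)^2 + (0.679)^2 = 1.462485.
  rho(1) = -0.063802 / 1.462485 = -0.0436.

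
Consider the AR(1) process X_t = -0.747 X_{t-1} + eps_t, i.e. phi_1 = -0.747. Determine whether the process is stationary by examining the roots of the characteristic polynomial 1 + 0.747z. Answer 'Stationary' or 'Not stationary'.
\text{Stationary}

The AR(p) characteristic polynomial is P(z) = 1 + 0.747z.
Stationarity requires all roots to lie outside the unit circle, i.e. |z| > 1 for every root.
This is linear in z: 1 + (0.747) z = 0  =>  z = -1/(0.747) = -1.338688,  |z| = 1.338688.
Moduli of all roots: 1.3387.
All moduli strictly greater than 1? Yes.
Verdict: Stationary.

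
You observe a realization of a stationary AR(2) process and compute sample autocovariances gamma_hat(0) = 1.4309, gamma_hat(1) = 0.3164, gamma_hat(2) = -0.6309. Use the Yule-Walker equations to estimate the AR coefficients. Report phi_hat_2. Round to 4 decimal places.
\hat\phi_{2} = -0.5150

The Yule-Walker equations for an AR(p) process read, in matrix form,
  Gamma_p phi = r_p,   with   (Gamma_p)_{ij} = gamma(|i - j|),
                       (r_p)_i = gamma(i),   i,j = 1..p.
Substitute the sample gammas (Toeplitz matrix and right-hand side of size 2):
  Gamma_p = [[1.4309, 0.3164], [0.3164, 1.4309]]
  r_p     = [0.3164, -0.6309]
Written out:
  1.4309 phi_1 + 0.3164 phi_2 = 0.3164
  0.3164 phi_1 + 1.4309 phi_2 = -0.6309
Solve by Cramer's rule:
  det = gamma(0)^2 - gamma(1)^2 = (1.4309)^2 - (0.3164)^2 = 2.04747481 - 0.10010896 = 1.94736585
  phi_hat_1 = [gamma(1) gamma(0) - gamma(1) gamma(2)] / det = [(0.3164)(1.4309) - (0.3164)(-0.6309)] / 1.94736585 = 0.65235352 / 1.94736585 = 0.335
  phi_hat_2 = [gamma(0) gamma(2) - gamma(1)^2] / det = [(1.4309)(-0.6309) - (0.3164)^2] / 1.94736585 = -1.00286377 / 1.94736585 = -0.515
So phi_hat = [0.3350, -0.5150].
Therefore phi_hat_2 = -0.5150.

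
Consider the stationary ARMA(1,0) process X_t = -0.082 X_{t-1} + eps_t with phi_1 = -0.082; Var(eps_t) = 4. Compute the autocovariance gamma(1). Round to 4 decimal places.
\gamma(1) = -0.3302

Multiply the model equation by X_{t-k} and take expectations. With theta_0 = psi_0 = 1 and psi_j the MA(infinity) weights, this gives
  gamma(k) - sum_i phi_i gamma(k-i) = c_k,
  c_k = sigma^2 * sum_{j=k..q} theta_j psi_{j-k}   (c_k = 0 for k > q),
using gamma(-m) = gamma(m).
Pure AR (q = 0): c_0 = sigma^2 = 4, c_k = 0 for k >= 1.
Equations for k = 0 and k = 1 (AR order 1):
  gamma(0) = phi_1 gamma(1) + c_0
  gamma(1) = phi_1 gamma(0) + c_1
Substituting the second into the first: gamma(0) (1 - phi_1^2) = c_0 + phi_1 c_1, so
  gamma(0) = c_0 / (1 - phi_1^2) = 4 / (1 - (-0.082)^2) = 4 / 0.993276 = 4.027078.
  gamma(1) = phi_1 gamma(0) = (-0.082)(4.027078) = -0.33022.
Therefore gamma(1) = -0.3302 (to 4 decimal places).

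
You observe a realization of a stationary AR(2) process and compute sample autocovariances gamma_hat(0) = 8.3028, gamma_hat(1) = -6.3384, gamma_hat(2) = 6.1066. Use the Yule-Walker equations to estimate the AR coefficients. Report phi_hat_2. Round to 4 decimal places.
\hat\phi_{2} = 0.3660

The Yule-Walker equations for an AR(p) process read, in matrix form,
  Gamma_p phi = r_p,   with   (Gamma_p)_{ij} = gamma(|i - j|),
                       (r_p)_i = gamma(i),   i,j = 1..p.
Substitute the sample gammas (Toeplitz matrix and right-hand side of size 2):
  Gamma_p = [[8.3028, -6.3384], [-6.3384, 8.3028]]
  r_p     = [-6.3384, 6.1066]
Written out:
  8.3028 phi_1 - 6.3384 phi_2 = -6.3384
  -6.3384 phi_1 + 8.3028 phi_2 = 6.1066
Solve by Cramer's rule:
  det = gamma(0)^2 - gamma(1)^2 = (8.3028)^2 - (-6.3384)^2 = 68.93648784 - 40.17531456 = 28.76117328
  phi_hat_1 = [gamma(1) gamma(0) - gamma(1) gamma(2)] / det = [(-6.3384)(8.3028) - (-6.3384)(6.1066)] / 28.76117328 = -13.92039408 / 28.76117328 = -0.484
  phi_hat_2 = [gamma(0) gamma(2) - gamma(1)^2] / det = [(8.3028)(6.1066) - (-6.3384)^2] / 28.76117328 = 10.52656392 / 28.76117328 = 0.366
So phi_hat = [-0.4840, 0.3660].
Therefore phi_hat_2 = 0.3660.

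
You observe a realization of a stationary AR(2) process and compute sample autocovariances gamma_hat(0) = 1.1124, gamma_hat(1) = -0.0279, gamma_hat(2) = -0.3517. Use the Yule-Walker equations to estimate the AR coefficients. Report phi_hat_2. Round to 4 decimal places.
\hat\phi_{2} = -0.3170

The Yule-Walker equations for an AR(p) process read, in matrix form,
  Gamma_p phi = r_p,   with   (Gamma_p)_{ij} = gamma(|i - j|),
                       (r_p)_i = gamma(i),   i,j = 1..p.
Substitute the sample gammas (Toeplitz matrix and right-hand side of size 2):
  Gamma_p = [[1.1124, -0.0279], [-0.0279, 1.1124]]
  r_p     = [-0.0279, -0.3517]
Written out:
  1.1124 phi_1 - 0.0279 phi_2 = -0.0279
  -0.0279 phi_1 + 1.1124 phi_2 = -0.3517
Solve by Cramer's rule:
  det = gamma(0)^2 - gamma(1)^2 = (1.1124)^2 - (-0.0279)^2 = 1.23743376 - 0.00077841 = 1.23665535
  phi_hat_1 = [gamma(1) gamma(0) - gamma(1) gamma(2)] / det = [(-0.0279)(1.1124) - (-0.0279)(-0.3517)] / 1.23665535 = -0.04084839 / 1.23665535 = -0.033
  phi_hat_2 = [gamma(0) gamma(2) - gamma(1)^2] / det = [(1.1124)(-0.3517) - (-0.0279)^2] / 1.23665535 = -0.39200949 / 1.23665535 = -0.317
So phi_hat = [-0.0330, -0.3170].
Therefore phi_hat_2 = -0.3170.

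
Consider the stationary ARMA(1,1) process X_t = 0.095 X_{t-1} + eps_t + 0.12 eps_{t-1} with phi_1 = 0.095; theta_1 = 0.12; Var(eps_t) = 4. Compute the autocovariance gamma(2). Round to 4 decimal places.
\gamma(2) = 0.0834

Multiply the model equation by X_{t-k} and take expectations. With theta_0 = psi_0 = 1 and psi_j the MA(infinity) weights, this gives
  gamma(k) - sum_i phi_i gamma(k-i) = c_k,
  c_k = sigma^2 * sum_{j=k..q} theta_j psi_{j-k}   (c_k = 0 for k > q),
using gamma(-m) = gamma(m).
psi-weights needed (psi_j = theta_j + sum_i phi_i psi_{j-i}):
  psi_1 = theta_1 + phi_1 = 0.12 + (0.095) = 0.215
Right-hand sides:
  c_0 = sigma^2 (1 + theta_1 psi_1) = 4 * (1 + (0.12)(0.215)) = 4 * 1.0258 = 4.1032
  c_1 = sigma^2 theta_1 = 4 * (0.12) = 0.48
  c_2 = 0
Equations for k = 0 and k = 1 (AR order 1):
  gamma(0) = phi_1 gamma(1) + c_0
  gamma(1) = phi_1 gamma(0) + c_1
Substituting the second into the first: gamma(0) (1 - phi_1^2) = c_0 + phi_1 c_1, so
  gamma(0) = (c_0 + phi_1 c_1) / (1 - phi_1^2) = (4.1032 + (0.095)(0.48)) / (1 - (0.095)^2) = 4.1488 / 0.990975 = 4.186584.
  gamma(1) = phi_1 gamma(0) + c_1 = (0.095)(4.186584) + (0.48) = 0.877725.
For k = 2 (> q): gamma(2) = phi_1 gamma(1) = (0.095)(0.877725) = 0.083384.
Therefore gamma(2) = 0.0834 (to 4 decimal places).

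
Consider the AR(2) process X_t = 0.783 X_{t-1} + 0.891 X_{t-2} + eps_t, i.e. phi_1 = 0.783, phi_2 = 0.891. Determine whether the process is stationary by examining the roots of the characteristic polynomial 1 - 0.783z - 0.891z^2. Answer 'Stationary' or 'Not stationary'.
\text{Not stationary}

The AR(p) characteristic polynomial is P(z) = 1 - 0.783z - 0.891z^2.
Stationarity requires all roots to lie outside the unit circle, i.e. |z| > 1 for every root.
Set 1 + (-0.783) z + (-0.891) z^2 = 0, i.e. a z^2 + b z + c = 0 with a = -0.891, b = -0.783, c = 1.
Discriminant D = b^2 - 4ac = (-0.783)^2 - 4*(-0.891)*1 = 0.613089 - (-3.564) = 4.177089.
D >= 0, so the roots are real: z = (-b +/- sqrt(D)) / (2a) = (0.783 +/- 2.043793) / (-1.782).
  z_1 = (0.783 + 2.043793) / (-1.782) = -1.5863,   |z_1| = 1.5863.
  z_2 = (0.783 - 2.043793) / (-1.782) = 0.7075,   |z_2| = 0.7075.
Moduli of all roots: 1.5863, 0.7075.
All moduli strictly greater than 1? No.
Verdict: Not stationary.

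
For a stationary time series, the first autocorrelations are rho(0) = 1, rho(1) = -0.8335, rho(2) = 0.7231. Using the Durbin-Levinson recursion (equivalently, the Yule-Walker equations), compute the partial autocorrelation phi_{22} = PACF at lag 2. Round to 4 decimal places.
\phi_{22} = 0.0930

The PACF at lag k is phi_{kk}, the last component of the solution
to the Yule-Walker system G_k phi = r_k where
  (G_k)_{ij} = rho(|i - j|), (r_k)_i = rho(i), i,j = 1..k.
Equivalently, Durbin-Levinson gives phi_{kk} iteratively:
  phi_{11} = rho(1)
  phi_{kk} = [rho(k) - sum_{j=1..k-1} phi_{k-1,j} rho(k-j)]
            / [1 - sum_{j=1..k-1} phi_{k-1,j} rho(j)],
  phi_{k,j} = phi_{k-1,j} - phi_{kk} phi_{k-1,k-j},  j = 1..k-1.
Step k = 1:
  phi_11 = rho(1) = -0.8335.
Step k = 2:
  phi_22 = [rho(2) - phi_11 rho(1)] / [1 - phi_11 rho(1)] = [0.7231 - (-0.8335)(-0.8335)] / [1 - (-0.8335)(-0.8335)]
         = 0.02837775 / 0.30527775 = 0.093.
Therefore phi_{22} = 0.0930.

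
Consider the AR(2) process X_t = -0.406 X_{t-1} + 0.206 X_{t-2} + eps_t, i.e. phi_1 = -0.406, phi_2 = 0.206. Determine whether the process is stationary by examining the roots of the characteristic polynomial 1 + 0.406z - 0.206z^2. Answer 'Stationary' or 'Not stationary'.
\text{Stationary}

The AR(p) characteristic polynomial is P(z) = 1 + 0.406z - 0.206z^2.
Stationarity requires all roots to lie outside the unit circle, i.e. |z| > 1 for every root.
Set 1 + (0.406) z + (-0.206) z^2 = 0, i.e. a z^2 + b z + c = 0 with a = -0.206, b = 0.406, c = 1.
Discriminant D = b^2 - 4ac = (0.406)^2 - 4*(-0.206)*1 = 0.164836 - (-0.824) = 0.988836.
D >= 0, so the roots are real: z = (-b +/- sqrt(D)) / (2a) = (-0.406 +/- 0.994402) / (-0.412).
  z_1 = (-0.406 + 0.994402) / (-0.412) = -1.4282,   |z_1| = 1.4282.
  z_2 = (-0.406 - 0.994402) / (-0.412) = 3.399,   |z_2| = 3.399.
Moduli of all roots: 1.4282, 3.3990.
All moduli strictly greater than 1? Yes.
Verdict: Stationary.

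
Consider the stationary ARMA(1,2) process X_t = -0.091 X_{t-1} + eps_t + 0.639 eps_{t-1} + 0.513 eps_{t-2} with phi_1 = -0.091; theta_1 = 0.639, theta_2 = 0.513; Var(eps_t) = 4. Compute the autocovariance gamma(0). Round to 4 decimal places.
\gamma(0) = 6.0663

Multiply the model equation by X_{t-k} and take expectations. With theta_0 = psi_0 = 1 and psi_j the MA(infinity) weights, this gives
  gamma(k) - sum_i phi_i gamma(k-i) = c_k,
  c_k = sigma^2 * sum_{j=k..q} theta_j psi_{j-k}   (c_k = 0 for k > q),
using gamma(-m) = gamma(m).
psi-weights needed (psi_j = theta_j + sum_i phi_i psi_{j-i}):
  psi_1 = theta_1 + phi_1 = 0.639 + (-0.091) = 0.548
  psi_2 = theta_2 + phi_1 psi_1 = 0.513 + (-0.091)(0.548) = 0.463132
Right-hand sides:
  c_0 = sigma^2 (1 + theta_1 psi_1 + theta_2 psi_2) = 4 * (1 + (0.639)(0.548) + (0.513)(0.463132)) = 4 * 1.587759 = 6.351035
  c_1 = sigma^2 (theta_1 + theta_2 psi_1) = 4 * (0.639 + (0.513)(0.548)) = 3.680496
  c_2 = sigma^2 theta_2 = 4 * (0.513) = 2.052
Equations for k = 0 and k = 1 (AR order 1):
  gamma(0) = phi_1 gamma(1) + c_0
  gamma(1) = phi_1 gamma(0) + c_1
Substituting the second into the first: gamma(0) (1 - phi_1^2) = c_0 + phi_1 c_1, so
  gamma(0) = (c_0 + phi_1 c_1) / (1 - phi_1^2) = (6.351035 + (-0.091)(3.680496)) / (1 - (-0.091)^2) = 6.01611 / 0.991719 = 6.066345.
Therefore gamma(0) = 6.0663 (to 4 decimal places).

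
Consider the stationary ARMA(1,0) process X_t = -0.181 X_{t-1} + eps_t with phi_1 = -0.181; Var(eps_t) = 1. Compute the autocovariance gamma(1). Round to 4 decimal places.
\gamma(1) = -0.1871

Multiply the model equation by X_{t-k} and take expectations. With theta_0 = psi_0 = 1 and psi_j the MA(infinity) weights, this gives
  gamma(k) - sum_i phi_i gamma(k-i) = c_k,
  c_k = sigma^2 * sum_{j=k..q} theta_j psi_{j-k}   (c_k = 0 for k > q),
using gamma(-m) = gamma(m).
Pure AR (q = 0): c_0 = sigma^2 = 1, c_k = 0 for k >= 1.
Equations for k = 0 and k = 1 (AR order 1):
  gamma(0) = phi_1 gamma(1) + c_0
  gamma(1) = phi_1 gamma(0) + c_1
Substituting the second into the first: gamma(0) (1 - phi_1^2) = c_0 + phi_1 c_1, so
  gamma(0) = c_0 / (1 - phi_1^2) = 1 / (1 - (-0.181)^2) = 1 / 0.967239 = 1.033871.
  gamma(1) = phi_1 gamma(0) = (-0.181)(1.033871) = -0.187131.
Therefore gamma(1) = -0.1871 (to 4 decimal places).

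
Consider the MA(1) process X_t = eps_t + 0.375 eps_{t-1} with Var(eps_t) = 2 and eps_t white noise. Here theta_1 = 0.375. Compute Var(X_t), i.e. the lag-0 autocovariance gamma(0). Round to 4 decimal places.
\gamma(0) = 2.2813

For an MA(q) process X_t = eps_t + sum_i theta_i eps_{t-i} with
Var(eps_t) = sigma^2, the variance is
  gamma(0) = sigma^2 * (1 + sum_i theta_i^2).
  sum_i theta_i^2 = (0.375)^2 = 0.140625.
  gamma(0) = 2 * (1 + 0.140625) = 2 * 1.140625 = 2.28125, which rounds to 2.2813.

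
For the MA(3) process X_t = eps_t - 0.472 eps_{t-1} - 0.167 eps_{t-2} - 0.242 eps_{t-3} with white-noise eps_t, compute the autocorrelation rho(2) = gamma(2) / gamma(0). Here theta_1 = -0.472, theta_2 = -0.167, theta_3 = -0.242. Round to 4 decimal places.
\rho(2) = -0.0403

For an MA(q) process with theta_0 = 1, the autocovariance is
  gamma(k) = sigma^2 * sum_{i=0..q-k} theta_i * theta_{i+k},
and rho(k) = gamma(k) / gamma(0). Sigma^2 cancels.
  numerator   = (1)*(-0.167) + (-0.472)*(-0.242) = -0.052776.
  denominator = (1)^2 + (-0.472)^2 + (-0.167)^2 + (-0.242)^2 = 1.309237.
  rho(2) = -0.052776 / 1.309237 = -0.0403.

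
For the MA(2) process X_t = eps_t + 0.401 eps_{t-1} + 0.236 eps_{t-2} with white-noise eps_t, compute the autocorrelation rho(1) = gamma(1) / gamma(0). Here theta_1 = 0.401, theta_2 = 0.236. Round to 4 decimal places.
\rho(1) = 0.4074

For an MA(q) process with theta_0 = 1, the autocovariance is
  gamma(k) = sigma^2 * sum_{i=0..q-k} theta_i * theta_{i+k},
and rho(k) = gamma(k) / gamma(0). Sigma^2 cancels.
  numerator   = (1)*(0.401) + (0.401)*(0.236) = 0.495636.
  denominator = (1)^2 + (0.401)^2 + (0.236)^2 = 1.216497.
  rho(1) = 0.495636 / 1.216497 = 0.4074.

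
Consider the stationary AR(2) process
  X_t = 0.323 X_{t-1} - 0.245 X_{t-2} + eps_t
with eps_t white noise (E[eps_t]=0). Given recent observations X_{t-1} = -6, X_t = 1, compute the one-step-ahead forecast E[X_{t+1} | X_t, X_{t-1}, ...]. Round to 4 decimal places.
E[X_{t+1} \mid \mathcal F_t] = 1.7930

For an AR(p) model X_t = c + sum_i phi_i X_{t-i} + eps_t, the
one-step-ahead conditional mean is
  E[X_{t+1} | X_t, ...] = c + sum_i phi_i X_{t+1-i}.
Substitute known values:
  E[X_{t+1} | ...] = (0.323) * (1) + (-0.245) * (-6)
                   = 1.7930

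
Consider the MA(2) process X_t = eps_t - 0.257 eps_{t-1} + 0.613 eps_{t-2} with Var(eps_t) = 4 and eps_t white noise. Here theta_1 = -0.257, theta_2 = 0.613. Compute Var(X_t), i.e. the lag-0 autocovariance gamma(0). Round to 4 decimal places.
\gamma(0) = 5.7673

For an MA(q) process X_t = eps_t + sum_i theta_i eps_{t-i} with
Var(eps_t) = sigma^2, the variance is
  gamma(0) = sigma^2 * (1 + sum_i theta_i^2).
  sum_i theta_i^2 = (-0.257)^2 + (0.613)^2 = 0.066049 + 0.375769 = 0.441818.
  gamma(0) = 4 * (1 + 0.441818) = 4 * 1.441818 = 5.767272, which rounds to 5.7673.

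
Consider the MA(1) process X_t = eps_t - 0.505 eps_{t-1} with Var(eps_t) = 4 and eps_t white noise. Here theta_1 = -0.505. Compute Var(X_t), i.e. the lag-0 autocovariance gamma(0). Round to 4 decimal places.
\gamma(0) = 5.0201

For an MA(q) process X_t = eps_t + sum_i theta_i eps_{t-i} with
Var(eps_t) = sigma^2, the variance is
  gamma(0) = sigma^2 * (1 + sum_i theta_i^2).
  sum_i theta_i^2 = (-0.505)^2 = 0.255025.
  gamma(0) = 4 * (1 + 0.255025) = 4 * 1.255025 = 5.0201.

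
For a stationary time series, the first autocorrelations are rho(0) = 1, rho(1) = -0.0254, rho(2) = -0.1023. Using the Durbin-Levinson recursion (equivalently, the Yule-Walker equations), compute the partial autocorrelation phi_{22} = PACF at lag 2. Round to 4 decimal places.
\phi_{22} = -0.1030

The PACF at lag k is phi_{kk}, the last component of the solution
to the Yule-Walker system G_k phi = r_k where
  (G_k)_{ij} = rho(|i - j|), (r_k)_i = rho(i), i,j = 1..k.
Equivalently, Durbin-Levinson gives phi_{kk} iteratively:
  phi_{11} = rho(1)
  phi_{kk} = [rho(k) - sum_{j=1..k-1} phi_{k-1,j} rho(k-j)]
            / [1 - sum_{j=1..k-1} phi_{k-1,j} rho(j)],
  phi_{k,j} = phi_{k-1,j} - phi_{kk} phi_{k-1,k-j},  j = 1..k-1.
Step k = 1:
  phi_11 = rho(1) = -0.0254.
Step k = 2:
  phi_22 = [rho(2) - phi_11 rho(1)] / [1 - phi_11 rho(1)] = [-0.1023 - (-0.0254)(-0.0254)] / [1 - (-0.0254)(-0.0254)]
         = -0.10294516 / 0.99935484 = -0.103.
Therefore phi_{22} = -0.1030.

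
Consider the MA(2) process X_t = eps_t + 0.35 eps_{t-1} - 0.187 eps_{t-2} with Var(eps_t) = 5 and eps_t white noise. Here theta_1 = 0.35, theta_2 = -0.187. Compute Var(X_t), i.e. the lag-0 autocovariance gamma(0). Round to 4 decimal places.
\gamma(0) = 5.7873

For an MA(q) process X_t = eps_t + sum_i theta_i eps_{t-i} with
Var(eps_t) = sigma^2, the variance is
  gamma(0) = sigma^2 * (1 + sum_i theta_i^2).
  sum_i theta_i^2 = (0.35)^2 + (-0.187)^2 = 0.1225 + 0.034969 = 0.157469.
  gamma(0) = 5 * (1 + 0.157469) = 5 * 1.157469 = 5.787345, which rounds to 5.7873.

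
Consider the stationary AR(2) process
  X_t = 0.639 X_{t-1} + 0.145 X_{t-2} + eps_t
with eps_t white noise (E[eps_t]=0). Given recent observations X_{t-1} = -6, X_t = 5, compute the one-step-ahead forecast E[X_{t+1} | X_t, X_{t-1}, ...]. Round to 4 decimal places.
E[X_{t+1} \mid \mathcal F_t] = 2.3250

For an AR(p) model X_t = c + sum_i phi_i X_{t-i} + eps_t, the
one-step-ahead conditional mean is
  E[X_{t+1} | X_t, ...] = c + sum_i phi_i X_{t+1-i}.
Substitute known values:
  E[X_{t+1} | ...] = (0.639) * (5) + (0.145) * (-6)
                   = 2.3250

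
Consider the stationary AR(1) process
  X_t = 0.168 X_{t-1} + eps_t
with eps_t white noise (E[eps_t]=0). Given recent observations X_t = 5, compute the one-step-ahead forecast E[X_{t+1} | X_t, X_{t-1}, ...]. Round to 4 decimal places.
E[X_{t+1} \mid \mathcal F_t] = 0.8400

For an AR(p) model X_t = c + sum_i phi_i X_{t-i} + eps_t, the
one-step-ahead conditional mean is
  E[X_{t+1} | X_t, ...] = c + sum_i phi_i X_{t+1-i}.
Substitute known values:
  E[X_{t+1} | ...] = (0.168) * (5)
                   = 0.8400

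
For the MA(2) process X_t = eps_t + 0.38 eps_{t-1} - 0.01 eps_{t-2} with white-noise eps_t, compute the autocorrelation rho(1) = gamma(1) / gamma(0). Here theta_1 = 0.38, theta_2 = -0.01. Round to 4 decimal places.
\rho(1) = 0.3287

For an MA(q) process with theta_0 = 1, the autocovariance is
  gamma(k) = sigma^2 * sum_{i=0..q-k} theta_i * theta_{i+k},
and rho(k) = gamma(k) / gamma(0). Sigma^2 cancels.
  numerator   = (1)*(0.38) + (0.38)*(-0.01) = 0.3762.
  denominator = (1)^2 + (0.38)^2 + (-0.01)^2 = 1.1445.
  rho(1) = 0.3762 / 1.1445 = 0.3287.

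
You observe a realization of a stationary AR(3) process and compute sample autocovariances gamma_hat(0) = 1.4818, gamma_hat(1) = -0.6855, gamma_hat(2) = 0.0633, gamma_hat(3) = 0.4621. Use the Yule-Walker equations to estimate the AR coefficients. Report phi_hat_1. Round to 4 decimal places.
\hat\phi_{1} = -0.4950

The Yule-Walker equations for an AR(p) process read, in matrix form,
  Gamma_p phi = r_p,   with   (Gamma_p)_{ij} = gamma(|i - j|),
                       (r_p)_i = gamma(i),   i,j = 1..p.
Substitute the sample gammas (Toeplitz matrix and right-hand side of size 3):
  Gamma_p = [[1.4818, -0.6855, 0.0633], [-0.6855, 1.4818, -0.6855], [0.0633, -0.6855, 1.4818]]
  r_p     = [-0.6855, 0.0633, 0.4621]
Written out (R1..R3):
  (R1) 1.4818 phi_1 - 0.6855 phi_2 + 0.0633 phi_3 = -0.6855
  (R2) -0.6855 phi_1 + 1.4818 phi_2 - 0.6855 phi_3 = 0.0633
  (R3) 0.0633 phi_1 - 0.6855 phi_2 + 1.4818 phi_3 = 0.4621
Gaussian elimination:
  R2 <- R2 - (-0.6855/1.4818) R1 = R2 - (-0.462613) R1:  1.164679 phi_2 - 0.656217 phi_3 = -0.253821
  R3 <- R3 - (0.0633/1.4818) R1 = R3 - (0.042718) R1:  -0.656217 phi_2 + 1.479096 phi_3 = 0.491383
  R3 <- R3 - (-0.656217/1.164679) R2 = R3 - (-0.563431) R2:  1.109363 phi_3 = 0.348373
Back-substitution:
  phi_hat_3 = 0.348373 / 1.109363 = 0.314029
  phi_hat_2 = (-0.253821 - (-0.656217)(0.314029)) / 1.164679 = -0.040998
  phi_hat_1 = (-0.6855 - (-0.6855)(-0.040998) - (0.0633)(0.314029)) / 1.4818 = -0.494994
So phi_hat = [-0.4950, -0.0410, 0.3140].
Therefore phi_hat_1 = -0.4950.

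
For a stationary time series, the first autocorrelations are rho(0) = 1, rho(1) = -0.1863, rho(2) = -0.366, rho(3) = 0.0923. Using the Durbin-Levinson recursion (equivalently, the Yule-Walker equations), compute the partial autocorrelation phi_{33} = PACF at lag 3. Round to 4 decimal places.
\phi_{33} = -0.1020

The PACF at lag k is phi_{kk}, the last component of the solution
to the Yule-Walker system G_k phi = r_k where
  (G_k)_{ij} = rho(|i - j|), (r_k)_i = rho(i), i,j = 1..k.
Equivalently, Durbin-Levinson gives phi_{kk} iteratively:
  phi_{11} = rho(1)
  phi_{kk} = [rho(k) - sum_{j=1..k-1} phi_{k-1,j} rho(k-j)]
            / [1 - sum_{j=1..k-1} phi_{k-1,j} rho(j)],
  phi_{k,j} = phi_{k-1,j} - phi_{kk} phi_{k-1,k-j},  j = 1..k-1.
Step k = 1:
  phi_11 = rho(1) = -0.1863.
Step k = 2:
  phi_22 = [rho(2) - phi_11 rho(1)] / [1 - phi_11 rho(1)] = [-0.366 - (-0.1863)(-0.1863)] / [1 - (-0.1863)(-0.1863)]
         = -0.40070769 / 0.96529231 = -0.415115.
  Update: phi_21 = phi_11 - phi_22 phi_11 = -0.1863 - (-0.415115)(-0.1863) = -0.263636.
Step k = 3:
  phi_33 = [rho(3) - phi_21 rho(2) - phi_22 rho(1)] / [1 - phi_21 rho(1) - phi_22 rho(2)]
    numerator   = 0.0923 - (-0.263636)(-0.366) - (-0.415115)(-0.1863) = -0.08152677
    denominator = 1 - (-0.263636)(-0.1863) - (-0.415115)(-0.366) = 0.79895238
  phi_33 = -0.08152677 / 0.79895238 = -0.102.
Therefore phi_{33} = -0.1020.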